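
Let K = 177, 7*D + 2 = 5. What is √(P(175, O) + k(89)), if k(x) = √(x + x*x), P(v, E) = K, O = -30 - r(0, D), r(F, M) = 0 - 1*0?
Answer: √(177 + 3*√890) ≈ 16.325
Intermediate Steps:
D = 3/7 (D = -2/7 + (⅐)*5 = -2/7 + 5/7 = 3/7 ≈ 0.42857)
r(F, M) = 0 (r(F, M) = 0 + 0 = 0)
O = -30 (O = -30 - 1*0 = -30 + 0 = -30)
P(v, E) = 177
k(x) = √(x + x²)
√(P(175, O) + k(89)) = √(177 + √(89*(1 + 89))) = √(177 + √(89*90)) = √(177 + √8010) = √(177 + 3*√890)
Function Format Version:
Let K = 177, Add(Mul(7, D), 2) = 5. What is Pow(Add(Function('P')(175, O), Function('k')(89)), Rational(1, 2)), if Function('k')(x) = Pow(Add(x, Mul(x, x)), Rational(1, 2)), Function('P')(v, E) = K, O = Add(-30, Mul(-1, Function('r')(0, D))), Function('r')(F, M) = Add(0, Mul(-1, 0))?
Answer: Pow(Add(177, Mul(3, Pow(890, Rational(1, 2)))), Rational(1, 2)) ≈ 16.325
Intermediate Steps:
D = Rational(3, 7) (D = Add(Rational(-2, 7), Mul(Rational(1, 7), 5)) = Add(Rational(-2, 7), Rational(5, 7)) = Rational(3, 7) ≈ 0.42857)
Function('r')(F, M) = 0 (Function('r')(F, M) = Add(0, 0) = 0)
O = -30 (O = Add(-30, Mul(-1, 0)) = Add(-30, 0) = -30)
Function('P')(v, E) = 177
Function('k')(x) = Pow(Add(x, Pow(x, 2)), Rational(1, 2))
Pow(Add(Function('P')(175, O), Function('k')(89)), Rational(1, 2)) = Pow(Add(177, Pow(Mul(89, Add(1, 89)), Rational(1, 2))), Rational(1, 2)) = Pow(Add(177, Pow(Mul(89, 90), Rational(1, 2))), Rational(1, 2)) = Pow(Add(177, Pow(8010, Rational(1, 2))), Rational(1, 2)) = Pow(Add(177, Mul(3, Pow(890, Rational(1, 2)))), Rational(1, 2))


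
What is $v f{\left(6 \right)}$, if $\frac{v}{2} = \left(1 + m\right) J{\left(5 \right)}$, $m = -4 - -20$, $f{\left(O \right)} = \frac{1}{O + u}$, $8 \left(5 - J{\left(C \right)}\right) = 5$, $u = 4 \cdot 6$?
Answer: $\frac{119}{24} \approx 4.9583$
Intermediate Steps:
$u = 24$
$J{\left(C \right)} = \frac{35}{8}$ ($J{\left(C \right)} = 5 - \frac{5}{8} = \frac{35}{8}$)
$f{\left(O \right)} = \frac{1}{24 + O}$ ($f{\left(O \right)} = \frac{1}{O + 24} = \frac{1}{24 + O}$)
$m = 16$ ($m = -4 + 20 = 16$)
$v = \frac{595}{4}$ ($v = 2 \left(1 + 16\right) \frac{35}{8} = 2 \cdot 17 \cdot \frac{35}{8} = 2 \cdot \frac{595}{8} = \frac{595}{4} \approx 148.75$)
$v f{\left(6 \right)} = \frac{595}{4 \left(24 + 6\right)} = \frac{595}{4 \cdot 30} = \frac{595}{4} \cdot \frac{1}{30} = \frac{119}{24}$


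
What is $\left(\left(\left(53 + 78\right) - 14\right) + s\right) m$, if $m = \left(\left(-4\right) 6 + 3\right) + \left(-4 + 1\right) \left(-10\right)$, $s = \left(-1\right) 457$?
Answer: $-3060$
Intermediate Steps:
$s = -457$
$m = 9$ ($m = \left(-24 + 3\right) - -30 = -21 + 30 = 9$)
$\left(\left(\left(53 + 78\right) - 14\right) + s\right) m = \left(\left(\left(53 + 78\right) - 14\right) - 457\right) 9 = \left(\left(131 - 14\right) - 457\right) 9 = \left(117 - 457\right) 9 = \left(-340\right) 9 = -3060$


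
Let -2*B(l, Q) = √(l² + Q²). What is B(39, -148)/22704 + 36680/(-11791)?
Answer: -36680/11791 - 5*√937/45408 ≈ -3.1142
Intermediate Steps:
B(l, Q) = -√(Q² + l²)/2 (B(l, Q) = -√(l² + Q²)/2 = -√(Q² + l²)/2)
B(39, -148)/22704 + 36680/(-11791) = -√((-148)² + 39²)/2/22704 + 36680/(-11791) = -√(21904 + 1521)/2*(1/22704) + 36680*(-1/11791) = -5*√937/2*(1/22704) - 36680/11791 = -5*√937/45408 - 36680/11791 = -36680/11791 - 5*√937/45408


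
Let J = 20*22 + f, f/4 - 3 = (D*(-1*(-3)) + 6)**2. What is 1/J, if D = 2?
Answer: 1/1028 ≈ 0.00097276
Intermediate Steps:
f = 588 (f = 12 + 4*(2*(-1*(-3)) + 6)**2 = 12 + 4*(2*3 + 6)**2 = 12 + 4*(6 + 6)**2 = 12 + 4*12**2 = 12 + 4*144 = 12 + 576 = 588)
J = 1028 (J = 20*22 + 588 = 440 + 588 = 1028)
1/J = 1/1028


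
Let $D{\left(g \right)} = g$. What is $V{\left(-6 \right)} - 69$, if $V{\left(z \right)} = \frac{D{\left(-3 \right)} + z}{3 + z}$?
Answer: $-66$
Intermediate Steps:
$V{\left(z \right)} = \frac{-3 + z}{3 + z}$
$V{\left(-6 \right)} - 69 = \frac{-3 - 6}{3 - 6} - 69 = \frac{1}{-3} \left(-9\right) - 69 = \left(- \frac{1}{3}\right) \left(-9\right) - 69 = 3 - 69 = -66$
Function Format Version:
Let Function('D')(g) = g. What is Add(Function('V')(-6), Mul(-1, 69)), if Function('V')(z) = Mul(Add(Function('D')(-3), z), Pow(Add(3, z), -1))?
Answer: -66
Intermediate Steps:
Function('V')(z) = Mul(Pow(Add(3, z), -1), Add(-3, z)) (Function('V')(z) = Mul(Add(-3, z), Pow(Add(3, z), -1)) = Mul(Pow(Add(3, z), -1), Add(-3, z)))
Add(Function('V')(-6), Mul(-1, 69)) = Add(Mul(Pow(Add(3, -6), -1), Add(-3, -6)), Mul(-1, 69)) = Add(Mul(Pow(-3, -1), -9), -69) = Add(Mul(Rational(-1, 3), -9), -69) = Add(3, -69) = -66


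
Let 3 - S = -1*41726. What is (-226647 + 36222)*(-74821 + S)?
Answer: 6301544100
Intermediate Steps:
S = 41729 (S = 3 - (-1)*41726 = 3 - 1*(-41726) = 3 + 41726 = 41729)
(-226647 + 36222)*(-74821 + S) = (-226647 + 36222)*(-74821 + 41729) = -190425*(-33092) = 6301544100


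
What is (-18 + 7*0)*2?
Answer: -36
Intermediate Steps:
(-18 + 7*0)*2 = (-18 + 0)*2 = -18*2 = -36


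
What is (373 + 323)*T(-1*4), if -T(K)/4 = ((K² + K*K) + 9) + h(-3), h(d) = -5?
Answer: -100224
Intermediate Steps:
T(K) = -16 - 8*K² (T(K) = -4*(((K² + K*K) + 9) - 5) = -4*(((K² + K²) + 9) - 5) = -4*((2*K² + 9) - 5) = -4*((9 + 2*K²) - 5) = -4*(4 + 2*K²) = -16 - 8*K²)
(373 + 323)*T(-1*4) = (373 + 323)*(-16 - 8*(-1*4)²) = 696*(-16 - 8*(-4)²) = 696*(-16 - 8*16) = 696*(-16 - 128) = 696*(-144) = -100224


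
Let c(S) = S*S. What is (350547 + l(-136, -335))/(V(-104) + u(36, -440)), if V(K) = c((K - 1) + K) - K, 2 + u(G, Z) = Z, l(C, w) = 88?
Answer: 350635/43343 ≈ 8.0898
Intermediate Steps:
c(S) = S²
u(G, Z) = -2 + Z
V(K) = (-1 + 2*K)² - K (V(K) = ((K - 1) + K)² - K = ((-1 + K) + K)² - K = (-1 + 2*K)² - K)
(350547 + l(-136, -335))/(V(-104) + u(36, -440)) = (350547 + 88)/(((-1 + 2*(-104))² - 1*(-104)) + (-2 - 440)) = 350635/(((-1 - 208)² + 104) - 442) = 350635/(((-209)² + 104) - 442) = 350635/((43681 + 104) - 442) = 350635/(43785 - 442) = 350635/43343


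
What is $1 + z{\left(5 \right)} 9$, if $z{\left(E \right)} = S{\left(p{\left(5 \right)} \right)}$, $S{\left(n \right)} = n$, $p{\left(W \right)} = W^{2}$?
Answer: $226$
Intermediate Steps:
$z{\left(E \right)} = 25$ ($z{\left(E \right)} = 5^{2} = 25$)
$1 + z{\left(5 \right)} 9 = 1 + 25 \cdot 9 = 1 + 225 = 226$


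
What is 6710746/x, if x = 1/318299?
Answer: 2136023741054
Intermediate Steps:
x = 1/318299 ≈ 3.1417e-6
6710746/x = 6710746/(1/318299) = 6710746*318299 = 2136023741054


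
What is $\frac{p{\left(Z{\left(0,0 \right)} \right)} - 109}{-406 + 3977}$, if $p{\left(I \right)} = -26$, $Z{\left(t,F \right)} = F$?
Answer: $- \frac{135}{3571} \approx -0.037805$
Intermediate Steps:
$\frac{p{\left(Z{\left(0,0 \right)} \right)} - 109}{-406 + 3977} = \frac{-26 - 109}{-406 + 3977} = - \frac{135}{3571}$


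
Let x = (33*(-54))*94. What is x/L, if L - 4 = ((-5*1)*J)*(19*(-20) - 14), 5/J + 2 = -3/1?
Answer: 83754/983 ≈ 85.202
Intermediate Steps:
J = -1 (J = 5/(-2 - 3/1) = 5/(-2 - 3*1) = 5/(-2 - 3) = 5/(-5) = 5*(-⅕) = -1)
x = -167508 (x = -1782*94 = -167508)
L = -1966 (L = 4 + (-5*1*(-1))*(19*(-20) - 14) = 4 + (-5*(-1))*(-380 - 14) = 4 + 5*(-394) = 4 - 1970 = -1966)
x/L = -167508/(-1966) = -167508*(-1/1966) = 83754/983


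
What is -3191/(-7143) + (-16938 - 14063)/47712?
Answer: -23063717/113602272 ≈ -0.20302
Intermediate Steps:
-3191/(-7143) + (-16938 - 14063)/47712 = -3191*(-1/7143) - 31001*1/47712 = 3191/7143 - 31001/47712 = -23063717/113602272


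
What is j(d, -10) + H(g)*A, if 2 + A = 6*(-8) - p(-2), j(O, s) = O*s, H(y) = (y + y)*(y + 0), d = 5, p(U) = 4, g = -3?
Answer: -1022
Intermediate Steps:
H(y) = 2*y² (H(y) = (2*y)*y = 2*y²)
A = -54 (A = -2 + (6*(-8) - 1*4) = -2 + (-48 - 4) = -2 - 52 = -54)
j(d, -10) + H(g)*A = 5*(-10) + (2*(-3)²)*(-54) = -50 + (2*9)*(-54) = -50 + 18*(-54) = -50 - 972 = -1022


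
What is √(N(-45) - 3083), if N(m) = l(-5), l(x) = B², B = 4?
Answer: I*√3067 ≈ 55.38*I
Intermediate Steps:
l(x) = 16 (l(x) = 4² = 16)
N(m) = 16
√(N(-45) - 3083) = √(16 - 3083) = √(-3067) = I*√3067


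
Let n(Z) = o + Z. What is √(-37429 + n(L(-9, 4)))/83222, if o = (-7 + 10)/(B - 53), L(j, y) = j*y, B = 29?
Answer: I*√599442/332888 ≈ 0.0023258*I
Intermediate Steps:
o = -⅛ (o = (-7 + 10)/(29 - 53) = 3/(-24) = 3*(-1/24) = -⅛ ≈ -0.12500)
n(Z) = -⅛ + Z
√(-37429 + n(L(-9, 4)))/83222 = √(-37429 + (-⅛ - 9*4))/83222 = √(-37429 + (-⅛ - 36))*(1/83222) = √(-37429 - 289/8)*(1/83222) = √(-299721/8)*(1/83222) = (I*√599442/4)*(1/83222) = I*√599442/332888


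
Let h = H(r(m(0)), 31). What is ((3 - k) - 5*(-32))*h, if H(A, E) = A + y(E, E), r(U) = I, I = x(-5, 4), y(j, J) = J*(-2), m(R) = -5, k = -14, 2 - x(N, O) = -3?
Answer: -10089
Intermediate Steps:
x(N, O) = 5 (x(N, O) = 2 - 1*(-3) = 2 + 3 = 5)
y(j, J) = -2*J
I = 5
r(U) = 5
H(A, E) = A - 2*E
h = -57 (h = 5 - 2*31 = 5 - 62 = -57)
((3 - k) - 5*(-32))*h = ((3 - 1*(-14)) - 5*(-32))*(-57) = ((3 + 14) + 160)*(-57) = (17 + 160)*(-57) = 177*(-57) = -10089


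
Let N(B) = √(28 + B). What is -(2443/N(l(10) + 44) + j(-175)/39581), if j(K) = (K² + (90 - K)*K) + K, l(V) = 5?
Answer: 15925/39581 - 349*√77/11 ≈ -278.00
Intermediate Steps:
j(K) = K + K² + K*(90 - K) (j(K) = (K² + K*(90 - K)) + K = K + K² + K*(90 - K))
-(2443/N(l(10) + 44) + j(-175)/39581) = -(2443/(√(28 + (5 + 44))) + (91*(-175))/39581) = -(2443/(√(28 + 49)) - 15925*1/39581) = -(2443/(√77) - 15925/39581) = -(2443*(√77/77) - 15925/39581) = -(349*√77/11 - 15925/39581) = -(-15925/39581 + 349*√77/11) = 15925/39581 - 349*√77/11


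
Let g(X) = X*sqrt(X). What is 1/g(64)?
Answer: 1/512 ≈ 0.0019531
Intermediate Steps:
g(X) = X**(3/2)
1/g(64) = 1/(64**(3/2)) = 1/512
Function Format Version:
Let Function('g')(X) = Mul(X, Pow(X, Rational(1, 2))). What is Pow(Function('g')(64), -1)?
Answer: Rational(1, 512) ≈ 0.0019531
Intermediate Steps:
Function('g')(X) = Pow(X, Rational(3, 2))
Pow(Function('g')(64), -1) = Pow(Pow(64, Rational(3, 2)), -1) = Pow(512, -1) = Rational(1, 512)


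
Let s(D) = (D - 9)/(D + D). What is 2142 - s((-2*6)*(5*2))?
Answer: 171317/80 ≈ 2141.5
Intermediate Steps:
s(D) = (-9 + D)/(2*D) (s(D) = (-9 + D)/((2*D)) = (-9 + D)*(1/(2*D)) = (-9 + D)/(2*D))
2142 - s((-2*6)*(5*2)) = 2142 - (-9 + (-2*6)*(5*2))/(2*((-2*6)*(5*2))) = 2142 - (-9 - 12*10)/(2*((-12*10))) = 2142 - (-9 - 120)/(2*(-120)) = 2142 - (-1)*(-129)/(2*120) = 2142 - 1*43/80 = 2142 - 43/80 = 171317/80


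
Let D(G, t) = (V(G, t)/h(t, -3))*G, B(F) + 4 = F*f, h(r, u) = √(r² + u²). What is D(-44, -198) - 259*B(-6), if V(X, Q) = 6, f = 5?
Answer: 8806 - 88*√4357/4357 ≈ 8804.7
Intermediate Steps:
B(F) = -4 + 5*F (B(F) = -4 + F*5 = -4 + 5*F)
D(G, t) = 6*G/√(9 + t²) (D(G, t) = (6/(√(t² + (-3)²)))*G = (6/(√(t² + 9)))*G = (6/(√(9 + t²)))*G = (6/√(9 + t²))*G = 6*G/√(9 + t²))
D(-44, -198) - 259*B(-6) = 6*(-44)/√(9 + (-198)²) - 259*(-4 + 5*(-6)) = 6*(-44)/√(9 + 39204) - 259*(-4 - 30) = 6*(-44)/√39213 - 259*(-34) = 6*(-44)*(√4357/13071) - 1*(-8806) = -88*√4357/4357 + 8806 = 8806 - 88*√4357/4357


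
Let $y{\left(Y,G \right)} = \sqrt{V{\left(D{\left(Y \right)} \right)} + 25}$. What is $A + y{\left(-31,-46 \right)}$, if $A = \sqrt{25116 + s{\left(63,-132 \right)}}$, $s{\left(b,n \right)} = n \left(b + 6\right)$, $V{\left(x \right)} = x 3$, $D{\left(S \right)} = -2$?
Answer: $\sqrt{19} + 2 \sqrt{4002} \approx 130.88$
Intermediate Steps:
$V{\left(x \right)} = 3 x$
$s{\left(b,n \right)} = n \left(6 + b\right)$
$y{\left(Y,G \right)} = \sqrt{19}$ ($y{\left(Y,G \right)} = \sqrt{3 \left(-2\right) + 25} = \sqrt{-6 + 25} = \sqrt{19}$)
$A = 2 \sqrt{4002}$ ($A = \sqrt{25116 - 132 \left(6 + 63\right)} = \sqrt{25116 - 9108} = \sqrt{16008} = 2 \sqrt{4002} \approx 126.52$)
$A + y{\left(-31,-46 \right)} = 2 \sqrt{4002} + \sqrt{19} = \sqrt{19} + 2 \sqrt{4002}$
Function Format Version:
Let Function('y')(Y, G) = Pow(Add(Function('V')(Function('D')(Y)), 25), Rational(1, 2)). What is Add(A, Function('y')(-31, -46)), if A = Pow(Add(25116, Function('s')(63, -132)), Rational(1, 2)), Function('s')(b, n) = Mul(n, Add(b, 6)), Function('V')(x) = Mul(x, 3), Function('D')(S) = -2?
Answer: Add(Pow(19, Rational(1, 2)), Mul(2, Pow(4002, Rational(1, 2)))) ≈ 130.88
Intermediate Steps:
Function('V')(x) = Mul(3, x)
Function('s')(b, n) = Mul(n, Add(6, b))
Function('y')(Y, G) = Pow(19, Rational(1, 2)) (Function('y')(Y, G) = Pow(Add(Mul(3, -2), 25), Rational(1, 2)) = Pow(Add(-6, 25), Rational(1, 2)) = Pow(19, Rational(1, 2)))
A = Mul(2, Pow(4002, Rational(1, 2))) (A = Pow(Add(25116, Mul(-132, Add(6, 63))), Rational(1, 2)) = Pow(Add(25116, Mul(-132, 69)), Rational(1, 2)) = Pow(Add(25116, -9108), Rational(1, 2)) = Pow(16008, Rational(1, 2)) = Mul(2, Pow(4002, Rational(1, 2))) ≈ 126.52)
Add(A, Function('y')(-31, -46)) = Add(Mul(2, Pow(4002, Rational(1, 2))), Pow(19, Rational(1, 2))) = Add(Pow(19, Rational(1, 2)), Mul(2, Pow(4002, Rational(1, 2))))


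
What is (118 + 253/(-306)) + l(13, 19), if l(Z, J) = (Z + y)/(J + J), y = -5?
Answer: 682469/5814 ≈ 117.38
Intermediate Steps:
l(Z, J) = (-5 + Z)/(2*J) (l(Z, J) = (Z - 5)/(J + J) = (-5 + Z)/((2*J)) = (-5 + Z)*(1/(2*J)) = (-5 + Z)/(2*J))
(118 + 253/(-306)) + l(13, 19) = (118 + 253/(-306)) + (1/2)*(-5 + 13)/19 = (118 + 253*(-1/306)) + (1/2)*(1/19)*8 = (118 - 253/306) + 4/19 = 35855/306 + 4/19 = 682469/5814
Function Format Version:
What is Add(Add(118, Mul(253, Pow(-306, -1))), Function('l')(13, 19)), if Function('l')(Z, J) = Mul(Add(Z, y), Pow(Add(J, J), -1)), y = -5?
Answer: Rational(682469, 5814) ≈ 117.38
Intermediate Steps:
Function('l')(Z, J) = Mul(Rational(1, 2), Pow(J, -1), Add(-5, Z)) (Function('l')(Z, J) = Mul(Add(Z, -5), Pow(Add(J, J), -1)) = Mul(Add(-5, Z), Pow(Mul(2, J), -1)) = Mul(Add(-5, Z), Mul(Rational(1, 2), Pow(J, -1))) = Mul(Rational(1, 2), Pow(J, -1), Add(-5, Z)))
Add(Add(118, Mul(253, Pow(-306, -1))), Function('l')(13, 19)) = Add(Add(118, Mul(253, Pow(-306, -1))), Mul(Rational(1, 2), Pow(19, -1), Add(-5, 13))) = Add(Add(118, Mul(253, Rational(-1, 306))), Mul(Rational(1, 2), Rational(1, 19), 8)) = Add(Add(118, Rational(-253, 306)), Rational(4, 19)) = Add(Rational(35855, 306), Rational(4, 19)) = Rational(682469, 5814)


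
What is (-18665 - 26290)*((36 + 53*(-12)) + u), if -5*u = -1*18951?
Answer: -143415441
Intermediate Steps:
u = 18951/5 (u = -(-1)*18951/5 = -1/5*(-18951) = 18951/5 ≈ 3790.2)
(-18665 - 26290)*((36 + 53*(-12)) + u) = (-18665 - 26290)*((36 + 53*(-12)) + 18951/5) = -44955*((36 - 636) + 18951/5) = -44955*(-600 + 18951/5) = -44955*15951/5 = -143415441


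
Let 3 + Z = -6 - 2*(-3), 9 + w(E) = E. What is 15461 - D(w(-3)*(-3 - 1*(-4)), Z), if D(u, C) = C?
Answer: 15464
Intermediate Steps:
w(E) = -9 + E
Z = -3 (Z = -3 + (-6 - 2*(-3)) = -3 + (-6 + 6) = -3 + 0 = -3)
15461 - D(w(-3)*(-3 - 1*(-4)), Z) = 15461 - 1*(-3) = 15461 + 3 = 15464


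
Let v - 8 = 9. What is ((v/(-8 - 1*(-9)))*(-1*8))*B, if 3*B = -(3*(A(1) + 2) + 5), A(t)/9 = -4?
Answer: -13192/3 ≈ -4397.3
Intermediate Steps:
v = 17 (v = 8 + 9 = 17)
A(t) = -36 (A(t) = 9*(-4) = -36)
B = 97/3 (B = (-(3*(-36 + 2) + 5))/3 = (-(3*(-34) + 5))/3 = (-(-102 + 5))/3 = (-1*(-97))/3 = (1/3)*97 = 97/3 ≈ 32.333)
((v/(-8 - 1*(-9)))*(-1*8))*B = ((17/(-8 - 1*(-9)))*(-1*8))*(97/3) = ((17/(-8 + 9))*(-8))*(97/3) = ((17/1)*(-8))*(97/3) = ((17*1)*(-8))*(97/3) = (17*(-8))*(97/3) = -136*97/3 = -13192/3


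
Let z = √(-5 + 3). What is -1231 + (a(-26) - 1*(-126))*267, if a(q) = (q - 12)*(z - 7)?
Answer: 103433 - 10146*I*√2 ≈ 1.0343e+5 - 14349.0*I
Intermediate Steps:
z = I*√2 (z = √(-2) = I*√2 ≈ 1.4142*I)
a(q) = (-12 + q)*(-7 + I*√2) (a(q) = (q - 12)*(I*√2 - 7) = (-12 + q)*(-7 + I*√2))
-1231 + (a(-26) - 1*(-126))*267 = -1231 + ((84 - 7*(-26) - 12*I*√2 + I*(-26)*√2) - 1*(-126))*267 = -1231 + ((84 + 182 - 12*I*√2 - 26*I*√2) + 126)*267 = -1231 + ((266 - 38*I*√2) + 126)*267 = -1231 + (392 - 38*I*√2)*267 = -1231 + (104664 - 10146*I*√2) = 103433 - 10146*I*√2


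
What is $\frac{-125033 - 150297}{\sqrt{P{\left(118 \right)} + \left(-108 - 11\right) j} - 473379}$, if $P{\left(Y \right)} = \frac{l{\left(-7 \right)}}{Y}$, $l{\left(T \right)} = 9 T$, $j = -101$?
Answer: $\frac{15379581928260}{26442344543459} + \frac{275330 \sqrt{167345122}}{26442344543459} \approx 0.58176$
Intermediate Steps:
$P{\left(Y \right)} = - \frac{63}{Y}$ ($P{\left(Y \right)} = \frac{9 \left(-7\right)}{Y} = - \frac{63}{Y}$)
$\frac{-125033 - 150297}{\sqrt{P{\left(118 \right)} + \left(-108 - 11\right) j} - 473379} = \frac{-125033 - 150297}{\sqrt{- \frac{63}{118} + \left(-108 - 11\right) \left(-101\right)} - 473379} = - \frac{275330}{\sqrt{\left(-63\right) \frac{1}{118} - -12019} - 473379} = - \frac{275330}{\sqrt{- \frac{63}{118} + 12019} - 473379} = - \frac{275330}{\sqrt{\frac{1418179}{118}} - 473379} = - \frac{275330}{\frac{\sqrt{167345122}}{118} - 473379} = - \frac{275330}{-473379 + \frac{\sqrt{167345122}}{118}}$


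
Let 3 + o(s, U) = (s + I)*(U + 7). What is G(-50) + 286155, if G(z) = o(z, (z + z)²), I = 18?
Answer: -34072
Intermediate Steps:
o(s, U) = -3 + (7 + U)*(18 + s) (o(s, U) = -3 + (s + 18)*(U + 7) = -3 + (18 + s)*(7 + U) = -3 + (7 + U)*(18 + s))
G(z) = 123 + 4*z³ + 7*z + 72*z² (G(z) = 123 + 7*z + 18*(z + z)² + (z + z)²*z = 123 + 7*z + 18*(2*z)² + (2*z)²*z = 123 + 7*z + 18*(4*z²) + (4*z²)*z = 123 + 7*z + 72*z² + 4*z³ = 123 + 4*z³ + 7*z + 72*z²)
G(-50) + 286155 = (123 + 4*(-50)³ + 7*(-50) + 72*(-50)²) + 286155 = (123 + 4*(-125000) - 350 + 72*2500) + 286155 = (123 - 500000 - 350 + 180000) + 286155 = -320227 + 286155 = -34072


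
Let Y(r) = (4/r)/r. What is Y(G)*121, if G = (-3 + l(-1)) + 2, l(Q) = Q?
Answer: 121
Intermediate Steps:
G = -2 (G = (-3 - 1) + 2 = -4 + 2 = -2)
Y(r) = 4/r²
Y(G)*121 = (4/(-2)²)*121 = (4*(¼))*121 = 1*121 = 121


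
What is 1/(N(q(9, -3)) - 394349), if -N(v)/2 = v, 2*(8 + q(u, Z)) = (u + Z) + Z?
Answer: -1/394336 ≈ -2.5359e-6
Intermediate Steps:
q(u, Z) = -8 + Z + u/2 (q(u, Z) = -8 + ((u + Z) + Z)/2 = -8 + ((Z + u) + Z)/2 = -8 + (u + 2*Z)/2 = -8 + (Z + u/2) = -8 + Z + u/2)
N(v) = -2*v
1/(N(q(9, -3)) - 394349) = 1/(-2*(-8 - 3 + (½)*9) - 394349) = 1/(-2*(-8 - 3 + 9/2) - 394349) = 1/(-2*(-13/2) - 394349) = 1/(13 - 394349) = 1/(-394336) = -1/394336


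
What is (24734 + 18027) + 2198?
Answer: 44959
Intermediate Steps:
(24734 + 18027) + 2198 = 42761 + 2198 = 44959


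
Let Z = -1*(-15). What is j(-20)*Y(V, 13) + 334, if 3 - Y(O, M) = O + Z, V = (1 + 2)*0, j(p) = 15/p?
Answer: 343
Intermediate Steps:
Z = 15
V = 0 (V = 3*0 = 0)
Y(O, M) = -12 - O (Y(O, M) = 3 - (O + 15) = 3 - (15 + O) = 3 + (-15 - O) = -12 - O)
j(-20)*Y(V, 13) + 334 = (15/(-20))*(-12 - 1*0) + 334 = (15*(-1/20))*(-12 + 0) + 334 = -¾*(-12) + 334 = 9 + 334 = 343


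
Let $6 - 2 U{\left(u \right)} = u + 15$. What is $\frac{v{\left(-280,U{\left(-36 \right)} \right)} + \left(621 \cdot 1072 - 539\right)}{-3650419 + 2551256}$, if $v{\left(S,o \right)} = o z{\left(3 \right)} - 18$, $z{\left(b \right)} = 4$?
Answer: $- \frac{665209}{1099163} \approx -0.6052$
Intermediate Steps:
$U{\left(u \right)} = - \frac{9}{2} - \frac{u}{2}$ ($U{\left(u \right)} = 3 - \frac{u + 15}{2} = 3 - \frac{15 + u}{2} = 3 - \left(\frac{15}{2} + \frac{u}{2}\right) = - \frac{9}{2} - \frac{u}{2}$)
$v{\left(S,o \right)} = -18 + 4 o$ ($v{\left(S,o \right)} = o 4 - 18 = 4 o - 18 = -18 + 4 o$)
$\frac{v{\left(-280,U{\left(-36 \right)} \right)} + \left(621 \cdot 1072 - 539\right)}{-3650419 + 2551256} = \frac{\left(-18 + 4 \left(- \frac{9}{2} - -18\right)\right) + \left(621 \cdot 1072 - 539\right)}{-3650419 + 2551256} = \frac{\left(-18 + 4 \left(- \frac{9}{2} + 18\right)\right) + \left(665712 - 539\right)}{-1099163} = \left(\left(-18 + 4 \cdot \frac{27}{2}\right) + 665173\right) \left(- \frac{1}{1099163}\right) = \left(\left(-18 + 54\right) + 665173\right) \left(- \frac{1}{1099163}\right) = \left(36 + 665173\right) \left(- \frac{1}{1099163}\right) = 665209 \left(- \frac{1}{1099163}\right) = - \frac{665209}{1099163}$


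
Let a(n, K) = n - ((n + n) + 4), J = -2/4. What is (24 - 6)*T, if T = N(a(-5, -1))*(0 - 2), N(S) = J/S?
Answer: 18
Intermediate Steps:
J = -½ (J = -2*¼ = -½ ≈ -0.50000)
a(n, K) = -4 - n (a(n, K) = n - (2*n + 4) = n - (4 + 2*n) = n + (-4 - 2*n) = -4 - n)
N(S) = -1/(2*S)
T = 1 (T = (-1/(2*(-4 - 1*(-5))))*(0 - 2) = -1/(2*(-4 + 5))*(-2) = -½/1*(-2) = -½*1*(-2) = -½*(-2) = 1)
(24 - 6)*T = (24 - 6)*1 = 18*1 = 18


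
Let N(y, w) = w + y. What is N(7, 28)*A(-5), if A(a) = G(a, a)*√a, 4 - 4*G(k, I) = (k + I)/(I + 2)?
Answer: 35*I*√5/6 ≈ 13.044*I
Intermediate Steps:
G(k, I) = 1 - (I + k)/(4*(2 + I)) (G(k, I) = 1 - (k + I)/(4*(I + 2)) = 1 - (I + k)/(4*(2 + I)))
A(a) = √a*(8 + 2*a)/(4*(2 + a)) (A(a) = ((8 - a + 3*a)/(4*(2 + a)))*√a = ((8 + 2*a)/(4*(2 + a)))*√a = √a*(8 + 2*a)/(4*(2 + a)))
N(7, 28)*A(-5) = (28 + 7)*(√(-5)*(4 - 5)/(2*(2 - 5))) = 35*((½)*(I*√5)*(-1)/(-3)) = 35*((½)*(I*√5)*(-⅓)*(-1)) = 35*(I*√5/6) = 35*I*√5/6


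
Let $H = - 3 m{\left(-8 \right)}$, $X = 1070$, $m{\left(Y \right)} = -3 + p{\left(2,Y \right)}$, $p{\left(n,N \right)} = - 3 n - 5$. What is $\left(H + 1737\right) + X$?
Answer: $2849$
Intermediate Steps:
$p{\left(n,N \right)} = -5 - 3 n$
$m{\left(Y \right)} = -14$ ($m{\left(Y \right)} = -3 - 11 = -14$)
$H = 42$ ($H = \left(-3\right) \left(-14\right) = 42$)
$\left(H + 1737\right) + X = \left(42 + 1737\right) + 1070 = 1779 + 1070 = 2849$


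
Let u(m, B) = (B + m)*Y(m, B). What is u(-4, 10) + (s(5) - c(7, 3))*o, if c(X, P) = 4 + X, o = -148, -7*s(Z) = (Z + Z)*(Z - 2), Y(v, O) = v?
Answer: 15668/7 ≈ 2238.3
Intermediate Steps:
s(Z) = -2*Z*(-2 + Z)/7 (s(Z) = -(Z + Z)*(Z - 2)/7 = -2*Z*(-2 + Z)/7)
u(m, B) = m*(B + m) (u(m, B) = (B + m)*m = m*(B + m))
u(-4, 10) + (s(5) - c(7, 3))*o = -4*(10 - 4) + ((2/7)*5*(2 - 1*5) - (4 + 7))*(-148) = -4*6 + ((2/7)*5*(2 - 5) - 1*11)*(-148) = -24 + ((2/7)*5*(-3) - 11)*(-148) = -24 + (-30/7 - 11)*(-148) = -24 - 107/7*(-148) = -24 + 15836/7 = 15668/7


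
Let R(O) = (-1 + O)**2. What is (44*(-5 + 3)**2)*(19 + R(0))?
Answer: 3520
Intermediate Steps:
(44*(-5 + 3)**2)*(19 + R(0)) = (44*(-5 + 3)**2)*(19 + (-1 + 0)**2) = (44*(-2)**2)*(19 + (-1)**2) = (44*4)*(19 + 1) = 176*20 = 3520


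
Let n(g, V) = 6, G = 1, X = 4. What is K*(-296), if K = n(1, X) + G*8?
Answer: -4144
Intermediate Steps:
K = 14 (K = 6 + 1*8 = 6 + 8 = 14)
K*(-296) = 14*(-296) = -4144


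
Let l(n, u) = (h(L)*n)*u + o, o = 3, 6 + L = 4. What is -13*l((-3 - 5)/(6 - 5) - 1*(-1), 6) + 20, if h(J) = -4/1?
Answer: -2203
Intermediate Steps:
L = -2 (L = -6 + 4 = -2)
h(J) = -4 (h(J) = -4*1 = -4)
l(n, u) = 3 - 4*n*u (l(n, u) = (-4*n)*u + 3 = -4*n*u + 3 = 3 - 4*n*u)
-13*l((-3 - 5)/(6 - 5) - 1*(-1), 6) + 20 = -13*(3 - 4*((-3 - 5)/(6 - 5) - 1*(-1))*6) + 20 = -13*(3 - 4*(-8/1 + 1)*6) + 20 = -13*(3 - 4*(-8*1 + 1)*6) + 20 = -13*(3 - 4*(-8 + 1)*6) + 20 = -13*(3 - 4*(-7)*6) + 20 = -13*(3 + 168) + 20 = -13*171 + 20 = -2223 + 20 = -2203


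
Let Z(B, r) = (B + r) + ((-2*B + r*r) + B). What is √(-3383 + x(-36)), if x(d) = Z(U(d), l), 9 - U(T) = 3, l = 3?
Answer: I*√3371 ≈ 58.06*I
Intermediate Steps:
U(T) = 6 (U(T) = 9 - 1*3 = 9 - 3 = 6)
Z(B, r) = r + r² (Z(B, r) = (B + r) + ((-2*B + r²) + B) = (B + r) + ((r² - 2*B) + B) = (B + r) + (r² - B) = r + r²)
x(d) = 12 (x(d) = 3*(1 + 3) = 3*4 = 12)
√(-3383 + x(-36)) = √(-3383 + 12) = √(-3371) = I*√3371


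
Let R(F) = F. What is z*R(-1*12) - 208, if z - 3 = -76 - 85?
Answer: 1688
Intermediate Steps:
z = -158 (z = 3 + (-76 - 85) = 3 - 161 = -158)
z*R(-1*12) - 208 = -(-158)*12 - 208 = -158*(-12) - 208 = 1896 - 208 = 1688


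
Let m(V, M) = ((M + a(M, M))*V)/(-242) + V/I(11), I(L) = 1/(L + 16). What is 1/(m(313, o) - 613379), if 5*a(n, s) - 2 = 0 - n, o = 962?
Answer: -11/6665163 ≈ -1.6504e-6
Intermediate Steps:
a(n, s) = ⅖ - n/5 (a(n, s) = ⅖ + (0 - n)/5 = ⅖ + (-n)/5 = ⅖ - n/5)
I(L) = 1/(16 + L)
m(V, M) = 27*V - V*(⅖ + 4*M/5)/242 (m(V, M) = ((M + (⅖ - M/5))*V)/(-242) + V/(1/(16 + 11)) = ((⅖ + 4*M/5)*V)*(-1/242) + V/(1/27) = (V*(⅖ + 4*M/5))*(-1/242) + V/(1/27) = -V*(⅖ + 4*M/5)/242 + V*27 = -V*(⅖ + 4*M/5)/242 + 27*V = 27*V - V*(⅖ + 4*M/5)/242)
1/(m(313, o) - 613379) = 1/((2/605)*313*(8167 - 1*962) - 613379) = 1/((2/605)*313*(8167 - 962) - 613379) = 1/((2/605)*313*7205 - 613379) = 1/(82006/11 - 613379) = 1/(-6665163/11) = -11/6665163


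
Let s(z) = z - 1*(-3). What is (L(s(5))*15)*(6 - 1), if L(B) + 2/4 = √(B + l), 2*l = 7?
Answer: -75/2 + 75*√46/2 ≈ 216.84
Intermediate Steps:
l = 7/2 (l = (½)*7 = 7/2 ≈ 3.5000)
s(z) = 3 + z (s(z) = z + 3 = 3 + z)
L(B) = -½ + √(7/2 + B) (L(B) = -½ + √(B + 7/2) = -½ + √(7/2 + B))
(L(s(5))*15)*(6 - 1) = ((-½ + √(14 + 4*(3 + 5))/2)*15)*(6 - 1) = ((-½ + √(14 + 4*8)/2)*15)*5 = ((-½ + √(14 + 32)/2)*15)*5 = ((-½ + √46/2)*15)*5 = (-15/2 + 15*√46/2)*5 = -75/2 + 75*√46/2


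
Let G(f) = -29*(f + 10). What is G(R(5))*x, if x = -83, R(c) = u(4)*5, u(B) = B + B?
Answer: 120350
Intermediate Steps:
u(B) = 2*B
R(c) = 40 (R(c) = (2*4)*5 = 8*5 = 40)
G(f) = -290 - 29*f (G(f) = -29*(10 + f) = -290 - 29*f)
G(R(5))*x = (-290 - 29*40)*(-83) = (-290 - 1160)*(-83) = -1450*(-83) = 120350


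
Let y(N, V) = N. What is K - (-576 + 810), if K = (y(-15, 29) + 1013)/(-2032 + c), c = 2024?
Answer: -1435/4 ≈ -358.75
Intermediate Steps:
K = -499/4 (K = (-15 + 1013)/(-2032 + 2024) = 998/(-8) = 998*(-⅛) = -499/4 ≈ -124.75)
K - (-576 + 810) = -499/4 - (-576 + 810) = -499/4 - 1*234 = -499/4 - 234 = -1435/4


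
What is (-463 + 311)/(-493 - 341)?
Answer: 76/417 ≈ 0.18225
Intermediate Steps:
(-463 + 311)/(-493 - 341) = -152/(-834) = -152*(-1/834) = 76/417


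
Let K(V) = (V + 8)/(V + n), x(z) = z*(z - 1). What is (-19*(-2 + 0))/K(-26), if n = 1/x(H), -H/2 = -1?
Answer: 323/6 ≈ 53.833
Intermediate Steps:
H = 2 (H = -2*(-1) = 2)
x(z) = z*(-1 + z)
n = ½ (n = 1/(2*(-1 + 2)) = 1/(2*1) = 1/2 = ½ ≈ 0.50000)
K(V) = (8 + V)/(½ + V) (K(V) = (V + 8)/(V + ½) = (8 + V)/(½ + V))
(-19*(-2 + 0))/K(-26) = (-19*(-2 + 0))/((2*(8 - 26)/(1 + 2*(-26)))) = (-19*(-2))/((2*(-18)/(1 - 52))) = 38/((2*(-18)/(-51))) = 38/((2*(-1/51)*(-18))) = 38/(12/17) = 38*(17/12) = 323/6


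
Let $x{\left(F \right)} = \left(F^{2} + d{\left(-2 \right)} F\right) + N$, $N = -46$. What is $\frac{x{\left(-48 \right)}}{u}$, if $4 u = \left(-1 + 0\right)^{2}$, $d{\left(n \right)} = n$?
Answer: $9416$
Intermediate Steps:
$x{\left(F \right)} = -46 + F^{2} - 2 F$ ($x{\left(F \right)} = \left(F^{2} - 2 F\right) - 46 = -46 + F^{2} - 2 F$)
$u = \frac{1}{4}$ ($u = \frac{\left(-1 + 0\right)^{2}}{4} = \frac{\left(-1\right)^{2}}{4} = \frac{1}{4} \cdot 1 = \frac{1}{4} \approx 0.25$)
$\frac{x{\left(-48 \right)}}{u} = \left(-46 + \left(-48\right)^{2} - -96\right) \frac{1}{\frac{1}{4}} = \left(-46 + 2304 + 96\right) 4 = 2354 \cdot 4 = 9416$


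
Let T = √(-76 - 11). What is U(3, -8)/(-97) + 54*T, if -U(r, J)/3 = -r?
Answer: -9/97 + 54*I*√87 ≈ -0.092783 + 503.68*I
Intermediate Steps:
T = I*√87 (T = √(-87) = I*√87 ≈ 9.3274*I)
U(r, J) = 3*r (U(r, J) = -(-3)*r = 3*r)
U(3, -8)/(-97) + 54*T = (3*3)/(-97) + 54*(I*√87) = 9*(-1/97) + 54*I*√87 = -9/97 + 54*I*√87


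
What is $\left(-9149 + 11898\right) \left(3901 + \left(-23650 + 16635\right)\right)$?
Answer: $-8560386$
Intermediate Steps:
$\left(-9149 + 11898\right) \left(3901 + \left(-23650 + 16635\right)\right) = 2749 \left(3901 - 7015\right) = 2749 \left(-3114\right) = -8560386$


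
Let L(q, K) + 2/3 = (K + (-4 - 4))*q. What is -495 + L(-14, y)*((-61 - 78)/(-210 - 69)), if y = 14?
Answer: -449621/837 ≈ -537.18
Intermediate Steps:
L(q, K) = -⅔ + q*(-8 + K) (L(q, K) = -⅔ + (K + (-4 - 4))*q = -⅔ + (K - 8)*q = -⅔ + (-8 + K)*q = -⅔ + q*(-8 + K))
-495 + L(-14, y)*((-61 - 78)/(-210 - 69)) = -495 + (-⅔ - 8*(-14) + 14*(-14))*((-61 - 78)/(-210 - 69)) = -495 + (-⅔ + 112 - 196)*(-139/(-279)) = -495 - (-35306)*(-1)/(3*279) = -495 - 254/3*139/279 = -495 - 35306/837 = -449621/837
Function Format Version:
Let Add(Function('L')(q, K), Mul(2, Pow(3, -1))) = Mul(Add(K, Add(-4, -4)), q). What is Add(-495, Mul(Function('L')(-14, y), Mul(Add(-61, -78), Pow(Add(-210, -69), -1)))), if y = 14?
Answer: Rational(-449621, 837) ≈ -537.18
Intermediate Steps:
Function('L')(q, K) = Add(Rational(-2, 3), Mul(q, Add(-8, K))) (Function('L')(q, K) = Add(Rational(-2, 3), Mul(Add(K, Add(-4, -4)), q)) = Add(Rational(-2, 3), Mul(Add(K, -8), q)) = Add(Rational(-2, 3), Mul(Add(-8, K), q)) = Add(Rational(-2, 3), Mul(q, Add(-8, K))))
Add(-495, Mul(Function('L')(-14, y), Mul(Add(-61, -78), Pow(Add(-210, -69), -1)))) = Add(-495, Mul(Add(Rational(-2, 3), Mul(-8, -14), Mul(14, -14)), Mul(Add(-61, -78), Pow(Add(-210, -69), -1)))) = Add(-495, Mul(Add(Rational(-2, 3), 112, -196), Mul(-139, Pow(-279, -1)))) = Add(-495, Mul(Rational(-254, 3), Mul(-139, Rational(-1, 279)))) = Add(-495, Mul(Rational(-254, 3), Rational(139, 279))) = Add(-495, Rational(-35306, 837)) = Rational(-449621, 837)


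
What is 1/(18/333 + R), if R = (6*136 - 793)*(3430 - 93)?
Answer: 37/2839789 ≈ 1.3029e-5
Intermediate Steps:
R = 76751 (R = (816 - 793)*3337 = 23*3337 = 76751)
1/(18/333 + R) = 1/(18/333 + 76751) = 1/((1/333)*18 + 76751) = 1/(2/37 + 76751) = 1/(2839789/37) = 37/2839789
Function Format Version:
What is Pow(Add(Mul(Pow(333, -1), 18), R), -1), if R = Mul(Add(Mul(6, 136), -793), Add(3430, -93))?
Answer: Rational(37, 2839789) ≈ 1.3029e-5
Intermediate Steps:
R = 76751 (R = Mul(Add(816, -793), 3337) = Mul(23, 3337) = 76751)
Pow(Add(Mul(Pow(333, -1), 18), R), -1) = Pow(Add(Mul(Pow(333, -1), 18), 76751), -1) = Pow(Add(Mul(Rational(1, 333), 18), 76751), -1) = Pow(Add(Rational(2, 37), 76751), -1) = Pow(Rational(2839789, 37), -1) = Rational(37, 2839789)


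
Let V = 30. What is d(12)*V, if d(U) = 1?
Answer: 30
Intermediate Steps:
d(12)*V = 1*30 = 30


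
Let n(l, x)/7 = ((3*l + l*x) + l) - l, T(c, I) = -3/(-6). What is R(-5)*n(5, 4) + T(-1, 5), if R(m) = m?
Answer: -2449/2 ≈ -1224.5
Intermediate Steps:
T(c, I) = ½ (T(c, I) = -3*(-⅙) = ½)
n(l, x) = 21*l + 7*l*x (n(l, x) = 7*(((3*l + l*x) + l) - l) = 7*((4*l + l*x) - l) = 7*(3*l + l*x) = 21*l + 7*l*x)
R(-5)*n(5, 4) + T(-1, 5) = -35*5*(3 + 4) + ½ = -35*5*7 + ½ = -5*245 + ½ = -1225 + ½ = -2449/2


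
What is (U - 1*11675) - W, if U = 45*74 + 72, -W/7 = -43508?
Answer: -312829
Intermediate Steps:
W = 304556 (W = -7*(-43508) = 304556)
U = 3402 (U = 3330 + 72 = 3402)
(U - 1*11675) - W = (3402 - 1*11675) - 1*304556 = (3402 - 11675) - 304556 = -8273 - 304556 = -312829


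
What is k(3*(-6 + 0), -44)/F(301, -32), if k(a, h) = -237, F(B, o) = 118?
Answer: -237/118 ≈ -2.0085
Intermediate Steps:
k(3*(-6 + 0), -44)/F(301, -32) = -237/118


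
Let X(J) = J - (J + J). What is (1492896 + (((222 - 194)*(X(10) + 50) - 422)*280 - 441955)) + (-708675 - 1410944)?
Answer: -873238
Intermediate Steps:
X(J) = -J (X(J) = J - 2*J = -J)
(1492896 + (((222 - 194)*(X(10) + 50) - 422)*280 - 441955)) + (-708675 - 1410944) = (1492896 + (((222 - 194)*(-1*10 + 50) - 422)*280 - 441955)) + (-708675 - 1410944) = (1492896 + ((28*(-10 + 50) - 422)*280 - 441955)) - 2119619 = (1492896 + ((28*40 - 422)*280 - 441955)) - 2119619 = (1492896 + ((1120 - 422)*280 - 441955)) - 2119619 = (1492896 + (698*280 - 441955)) - 2119619 = (1492896 + (195440 - 441955)) - 2119619 = (1492896 - 246515) - 2119619 = 1246381 - 2119619 = -873238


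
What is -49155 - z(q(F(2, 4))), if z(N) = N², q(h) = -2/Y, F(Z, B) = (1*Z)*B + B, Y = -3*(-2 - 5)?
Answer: -21677359/441 ≈ -49155.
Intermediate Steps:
Y = 21 (Y = -3*(-7) = 21)
F(Z, B) = B + B*Z (F(Z, B) = Z*B + B = B*Z + B = B + B*Z)
q(h) = -2/21
-49155 - z(q(F(2, 4))) = -49155 - (-2/21)² = -49155 - 1*4/441 = -49155 - 4/441 = -21677359/441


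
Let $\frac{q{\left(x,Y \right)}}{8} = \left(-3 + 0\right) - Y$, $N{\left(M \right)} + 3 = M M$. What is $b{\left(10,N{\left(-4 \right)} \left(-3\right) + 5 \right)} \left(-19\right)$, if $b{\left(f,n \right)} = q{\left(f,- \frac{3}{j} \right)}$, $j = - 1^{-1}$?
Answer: $912$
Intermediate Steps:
$j = -1$ ($j = \left(-1\right) 1 = -1$)
$N{\left(M \right)} = -3 + M^{2}$ ($N{\left(M \right)} = -3 + M M = -3 + M^{2}$)
$q{\left(x,Y \right)} = -24 - 8 Y$ ($q{\left(x,Y \right)} = 8 \left(\left(-3 + 0\right) - Y\right) = 8 \left(-3 - Y\right) = -24 - 8 Y$)
$b{\left(f,n \right)} = -48$ ($b{\left(f,n \right)} = -24 - 8 \left(- \frac{3}{-1}\right) = -24 - 8 \left(\left(-3\right) \left(-1\right)\right) = -24 - 24 = -48$)
$b{\left(10,N{\left(-4 \right)} \left(-3\right) + 5 \right)} \left(-19\right) = \left(-48\right) \left(-19\right) = 912$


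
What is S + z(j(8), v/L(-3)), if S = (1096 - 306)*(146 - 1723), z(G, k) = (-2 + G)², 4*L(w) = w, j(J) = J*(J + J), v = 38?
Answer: -1229954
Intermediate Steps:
j(J) = 2*J² (j(J) = J*(2*J) = 2*J²)
L(w) = w/4
S = -1245830 (S = 790*(-1577) = -1245830)
S + z(j(8), v/L(-3)) = -1245830 + (-2 + 2*8²)² = -1245830 + (-2 + 2*64)² = -1245830 + (-2 + 128)² = -1245830 + 126² = -1245830 + 15876 = -1229954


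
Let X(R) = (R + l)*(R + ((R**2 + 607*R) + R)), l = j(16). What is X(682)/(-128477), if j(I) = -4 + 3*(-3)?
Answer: -589029078/128477 ≈ -4584.7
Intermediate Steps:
j(I) = -13 (j(I) = -4 - 9 = -13)
l = -13
X(R) = (-13 + R)*(R**2 + 609*R) (X(R) = (R - 13)*(R + ((R**2 + 607*R) + R)) = (-13 + R)*(R + (R**2 + 608*R)) = (-13 + R)*(R**2 + 609*R))
X(682)/(-128477) = (682*(-7917 + 682**2 + 596*682))/(-128477) = (682*(-7917 + 465124 + 406472))*(-1/128477) = (682*863679)*(-1/128477) = 589029078*(-1/128477) = -589029078/128477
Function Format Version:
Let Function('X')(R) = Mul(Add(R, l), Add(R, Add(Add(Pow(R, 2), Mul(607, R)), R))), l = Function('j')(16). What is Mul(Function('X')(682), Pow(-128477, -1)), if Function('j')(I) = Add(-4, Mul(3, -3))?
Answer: Rational(-589029078, 128477) ≈ -4584.7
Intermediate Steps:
Function('j')(I) = -13 (Function('j')(I) = Add(-4, -9) = -13)
l = -13
Function('X')(R) = Mul(Add(-13, R), Add(Pow(R, 2), Mul(609, R))) (Function('X')(R) = Mul(Add(R, -13), Add(R, Add(Add(Pow(R, 2), Mul(607, R)), R))) = Mul(Add(-13, R), Add(R, Add(Pow(R, 2), Mul(608, R)))) = Mul(Add(-13, R), Add(Pow(R, 2), Mul(609, R))))
Mul(Function('X')(682), Pow(-128477, -1)) = Mul(Mul(682, Add(-7917, Pow(682, 2), Mul(596, 682))), Pow(-128477, -1)) = Mul(Mul(682, Add(-7917, 465124, 406472)), Rational(-1, 128477)) = Mul(Mul(682, 863679), Rational(-1, 128477)) = Mul(589029078, Rational(-1, 128477)) = Rational(-589029078, 128477)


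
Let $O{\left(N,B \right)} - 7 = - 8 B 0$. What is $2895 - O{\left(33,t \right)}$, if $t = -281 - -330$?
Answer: $2888$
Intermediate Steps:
$t = 49$ ($t = -281 + 330 = 49$)
$O{\left(N,B \right)} = 7$ ($O{\left(N,B \right)} = 7 + - 8 B 0 = 7 + 0 = 7$)
$2895 - O{\left(33,t \right)} = 2895 - 7 = 2888$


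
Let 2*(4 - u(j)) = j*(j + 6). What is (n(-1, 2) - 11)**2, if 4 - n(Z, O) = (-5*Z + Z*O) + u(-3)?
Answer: 1369/4 ≈ 342.25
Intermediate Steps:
u(j) = 4 - j*(6 + j)/2 (u(j) = 4 - j*(j + 6)/2 = 4 - j*(6 + j)/2)
n(Z, O) = -9/2 + 5*Z - O*Z (n(Z, O) = 4 - ((-5*Z + Z*O) + (4 - 3*(-3) - 1/2*(-3)**2)) = 4 - ((-5*Z + O*Z) + (4 + 9 - 1/2*9)) = 4 - ((-5*Z + O*Z) + (4 + 9 - 9/2)) = 4 - ((-5*Z + O*Z) + 17/2) = 4 - (17/2 - 5*Z + O*Z) = 4 + (-17/2 + 5*Z - O*Z) = -9/2 + 5*Z - O*Z)
(n(-1, 2) - 11)**2 = ((-9/2 + 5*(-1) - 1*2*(-1)) - 11)**2 = ((-9/2 - 5 + 2) - 11)**2 = (-15/2 - 11)**2 = (-37/2)**2 = 1369/4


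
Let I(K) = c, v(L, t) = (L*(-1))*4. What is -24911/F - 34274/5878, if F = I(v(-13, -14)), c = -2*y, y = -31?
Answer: -74275923/182218 ≈ -407.62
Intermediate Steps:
c = 62 (c = -2*(-31) = 62)
v(L, t) = -4*L (v(L, t) = -L*4 = -4*L)
I(K) = 62
F = 62
-24911/F - 34274/5878 = -24911/62 - 34274/5878 = -24911*1/62 - 34274*1/5878 = -24911/62 - 17137/2939 = -74275923/182218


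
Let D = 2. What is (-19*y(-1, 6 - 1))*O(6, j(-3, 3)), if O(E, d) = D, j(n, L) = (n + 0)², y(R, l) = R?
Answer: 38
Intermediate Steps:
j(n, L) = n²
O(E, d) = 2
(-19*y(-1, 6 - 1))*O(6, j(-3, 3)) = -19*(-1)*2 = 19*2 = 38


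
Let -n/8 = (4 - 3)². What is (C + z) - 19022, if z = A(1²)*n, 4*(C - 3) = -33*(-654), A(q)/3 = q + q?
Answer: -27343/2 ≈ -13672.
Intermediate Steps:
A(q) = 6*q (A(q) = 3*(q + q) = 3*(2*q) = 6*q)
n = -8 (n = -8*(4 - 3)² = -8*1² = -8*1 = -8)
C = 10797/2 (C = 3 + (-33*(-654))/4 = 3 + (¼)*21582 = 3 + 10791/2 = 10797/2 ≈ 5398.5)
z = -48 (z = (6*1²)*(-8) = (6*1)*(-8) = 6*(-8) = -48)
(C + z) - 19022 = (10797/2 - 48) - 19022 = 10701/2 - 19022 = -27343/2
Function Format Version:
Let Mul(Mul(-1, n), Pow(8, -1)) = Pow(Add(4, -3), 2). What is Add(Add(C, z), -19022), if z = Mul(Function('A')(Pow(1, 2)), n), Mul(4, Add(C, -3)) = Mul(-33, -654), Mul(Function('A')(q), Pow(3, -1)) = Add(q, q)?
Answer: Rational(-27343, 2) ≈ -13672.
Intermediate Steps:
Function('A')(q) = Mul(6, q) (Function('A')(q) = Mul(3, Add(q, q)) = Mul(3, Mul(2, q)) = Mul(6, q))
n = -8 (n = Mul(-8, Pow(Add(4, -3), 2)) = Mul(-8, Pow(1, 2)) = Mul(-8, 1) = -8)
C = Rational(10797, 2) (C = Add(3, Mul(Rational(1, 4), Mul(-33, -654))) = Add(3, Mul(Rational(1, 4), 21582)) = Add(3, Rational(10791, 2)) = Rational(10797, 2) ≈ 5398.5)
z = -48 (z = Mul(Mul(6, Pow(1, 2)), -8) = Mul(Mul(6, 1), -8) = Mul(6, -8) = -48)
Add(Add(C, z), -19022) = Add(Add(Rational(10797, 2), -48), -19022) = Add(Rational(10701, 2), -19022) = Rational(-27343, 2)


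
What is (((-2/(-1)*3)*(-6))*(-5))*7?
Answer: 1260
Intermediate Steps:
(((-2/(-1)*3)*(-6))*(-5))*7 = (((-2*(-1)*3)*(-6))*(-5))*7 = (((2*3)*(-6))*(-5))*7 = ((6*(-6))*(-5))*7 = -36*(-5)*7 = 180*7 = 1260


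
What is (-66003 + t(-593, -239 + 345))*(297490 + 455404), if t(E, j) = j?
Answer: -49613455918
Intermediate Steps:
(-66003 + t(-593, -239 + 345))*(297490 + 455404) = (-66003 + (-239 + 345))*(297490 + 455404) = (-66003 + 106)*752894 = -65897*752894 = -49613455918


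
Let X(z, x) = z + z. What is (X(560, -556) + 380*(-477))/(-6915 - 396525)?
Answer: 9007/20172 ≈ 0.44651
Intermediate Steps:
X(z, x) = 2*z
(X(560, -556) + 380*(-477))/(-6915 - 396525) = (2*560 + 380*(-477))/(-6915 - 396525) = (1120 - 181260)/(-403440) = -180140*(-1/403440) = 9007/20172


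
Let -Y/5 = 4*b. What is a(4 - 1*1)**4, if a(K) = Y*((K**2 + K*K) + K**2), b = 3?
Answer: 6887475360000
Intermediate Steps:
Y = -60 (Y = -20*3 = -5*12 = -60)
a(K) = -180*K**2 (a(K) = -60*((K**2 + K*K) + K**2) = -60*((K**2 + K**2) + K**2) = -60*(2*K**2 + K**2) = -180*K**2)
a(4 - 1*1)**4 = (-180*(4 - 1*1)**2)**4 = (-180*(4 - 1)**2)**4 = (-180*3**2)**4 = (-180*9)**4 = (-1620)**4 = 6887475360000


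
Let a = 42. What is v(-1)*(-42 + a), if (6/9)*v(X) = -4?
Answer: 0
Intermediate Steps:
v(X) = -6 (v(X) = (3/2)*(-4) = -6)
v(-1)*(-42 + a) = -6*(-42 + 42) = -6*0 = 0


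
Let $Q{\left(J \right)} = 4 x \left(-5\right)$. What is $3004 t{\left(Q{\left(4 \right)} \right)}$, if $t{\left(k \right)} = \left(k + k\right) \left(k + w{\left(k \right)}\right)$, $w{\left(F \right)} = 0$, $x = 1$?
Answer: $2403200$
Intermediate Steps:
$Q{\left(J \right)} = -20$ ($Q{\left(J \right)} = 4 \cdot 1 \left(-5\right) = 4 \left(-5\right) = -20$)
$t{\left(k \right)} = 2 k^{2}$ ($t{\left(k \right)} = \left(k + k\right) \left(k + 0\right) = 2 k k = 2 k^{2}$)
$3004 t{\left(Q{\left(4 \right)} \right)} = 3004 \cdot 2 \left(-20\right)^{2} = 3004 \cdot 2 \cdot 400 = 3004 \cdot 800 = 2403200$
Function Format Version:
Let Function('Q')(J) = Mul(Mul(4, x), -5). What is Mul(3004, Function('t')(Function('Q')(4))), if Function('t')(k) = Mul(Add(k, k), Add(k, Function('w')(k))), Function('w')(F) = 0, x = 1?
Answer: 2403200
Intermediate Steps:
Function('Q')(J) = -20 (Function('Q')(J) = Mul(Mul(4, 1), -5) = Mul(4, -5) = -20)
Function('t')(k) = Mul(2, Pow(k, 2)) (Function('t')(k) = Mul(Add(k, k), Add(k, 0)) = Mul(Mul(2, k), k) = Mul(2, Pow(k, 2)))
Mul(3004, Function('t')(Function('Q')(4))) = Mul(3004, Mul(2, Pow(-20, 2))) = Mul(3004, Mul(2, 400)) = Mul(3004, 800) = 2403200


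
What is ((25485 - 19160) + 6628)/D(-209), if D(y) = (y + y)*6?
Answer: -12953/2508 ≈ -5.1647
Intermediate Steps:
D(y) = 12*y (D(y) = (2*y)*6 = 12*y)
((25485 - 19160) + 6628)/D(-209) = ((25485 - 19160) + 6628)/((12*(-209))) = (6325 + 6628)/(-2508) = 12953*(-1/2508) = -12953/2508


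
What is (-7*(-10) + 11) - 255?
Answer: -174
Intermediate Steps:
(-7*(-10) + 11) - 255 = (70 + 11) - 255 = 81 - 255 = -174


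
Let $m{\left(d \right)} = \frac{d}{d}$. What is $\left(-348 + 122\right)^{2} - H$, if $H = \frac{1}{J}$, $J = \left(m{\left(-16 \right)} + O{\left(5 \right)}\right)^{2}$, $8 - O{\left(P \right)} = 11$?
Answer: $\frac{204303}{4} \approx 51076.0$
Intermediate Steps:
$m{\left(d \right)} = 1$
$O{\left(P \right)} = -3$ ($O{\left(P \right)} = 8 - 11 = -3$)
$J = 4$ ($J = \left(1 - 3\right)^{2} = \left(-2\right)^{2} = 4$)
$H = \frac{1}{4} \approx 0.25$
$\left(-348 + 122\right)^{2} - H = \left(-348 + 122\right)^{2} - \frac{1}{4} = \left(-226\right)^{2} - \frac{1}{4} = 51076 - \frac{1}{4} = \frac{204303}{4}$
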